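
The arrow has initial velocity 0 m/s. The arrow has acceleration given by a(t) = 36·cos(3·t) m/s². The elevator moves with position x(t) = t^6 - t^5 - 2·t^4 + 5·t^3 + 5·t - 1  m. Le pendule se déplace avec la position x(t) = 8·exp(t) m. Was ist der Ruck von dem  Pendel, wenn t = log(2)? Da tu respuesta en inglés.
We must differentiate our position equation x(t) = 8·exp(t) 3 times. Taking d/dt of x(t), we find v(t) = 8·exp(t). Differentiating velocity, we get acceleration: a(t) = 8·exp(t). Differentiating acceleration, we get jerk: j(t) = 8·exp(t). We have jerk j(t) = 8·exp(t). Substituting t = log(2): j(log(2)) = 16.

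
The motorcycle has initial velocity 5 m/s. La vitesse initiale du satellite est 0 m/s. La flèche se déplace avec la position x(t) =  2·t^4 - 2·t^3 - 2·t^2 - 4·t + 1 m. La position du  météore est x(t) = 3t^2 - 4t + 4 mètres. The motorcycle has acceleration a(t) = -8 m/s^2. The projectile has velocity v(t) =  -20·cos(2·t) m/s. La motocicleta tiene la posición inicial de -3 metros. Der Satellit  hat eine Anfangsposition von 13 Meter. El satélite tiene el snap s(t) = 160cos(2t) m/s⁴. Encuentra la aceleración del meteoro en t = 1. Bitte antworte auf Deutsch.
Ausgehend von der Position x(t) = 3·t^2 - 4·t + 4, nehmen wir 2 Ableitungen. Mit d/dt von x(t) finden wir v(t) = 6·t - 4. Die Ableitung von der Geschwindigkeit ergibt die Beschleunigung: a(t) = 6. Aus der Gleichung für die Beschleunigung a(t) = 6, setzen wir t = 1 ein und erhalten a = 6.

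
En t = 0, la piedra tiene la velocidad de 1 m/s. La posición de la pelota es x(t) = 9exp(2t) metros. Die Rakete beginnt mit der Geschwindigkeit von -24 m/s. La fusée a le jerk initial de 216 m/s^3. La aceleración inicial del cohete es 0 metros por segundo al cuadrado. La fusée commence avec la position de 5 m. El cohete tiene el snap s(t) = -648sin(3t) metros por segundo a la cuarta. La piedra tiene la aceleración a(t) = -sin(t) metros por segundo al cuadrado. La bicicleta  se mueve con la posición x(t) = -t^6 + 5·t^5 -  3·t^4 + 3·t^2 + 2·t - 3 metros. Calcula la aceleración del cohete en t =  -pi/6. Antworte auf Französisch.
Nous devons intégrer notre équation du snap s(t) = -648·sin(3·t) 2 fois. L'intégrale du snap, avec j(0) = 216, donne le jerk: j(t) = 216·cos(3·t). La primitive du jerk, avec a(0) = 0, donne l'accélération: a(t) = 72·sin(3·t). En utilisant a(t) = 72·sin(3·t) et en substituant t = -pi/6, nous trouvons a = -72.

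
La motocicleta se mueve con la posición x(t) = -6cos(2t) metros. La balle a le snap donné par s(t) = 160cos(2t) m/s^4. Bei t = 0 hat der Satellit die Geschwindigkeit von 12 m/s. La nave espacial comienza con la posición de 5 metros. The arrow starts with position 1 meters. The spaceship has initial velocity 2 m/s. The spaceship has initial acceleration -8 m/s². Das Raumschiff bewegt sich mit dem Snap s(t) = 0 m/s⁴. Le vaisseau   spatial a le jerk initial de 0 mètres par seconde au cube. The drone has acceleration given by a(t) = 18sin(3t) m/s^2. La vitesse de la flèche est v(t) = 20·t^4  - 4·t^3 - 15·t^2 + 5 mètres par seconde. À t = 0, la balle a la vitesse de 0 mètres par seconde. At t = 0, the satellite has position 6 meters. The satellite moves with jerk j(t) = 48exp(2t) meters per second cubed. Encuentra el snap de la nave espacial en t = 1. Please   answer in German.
Wir haben den Snap s(t) = 0. Durch Einsetzen von t = 1: s(1) = 0.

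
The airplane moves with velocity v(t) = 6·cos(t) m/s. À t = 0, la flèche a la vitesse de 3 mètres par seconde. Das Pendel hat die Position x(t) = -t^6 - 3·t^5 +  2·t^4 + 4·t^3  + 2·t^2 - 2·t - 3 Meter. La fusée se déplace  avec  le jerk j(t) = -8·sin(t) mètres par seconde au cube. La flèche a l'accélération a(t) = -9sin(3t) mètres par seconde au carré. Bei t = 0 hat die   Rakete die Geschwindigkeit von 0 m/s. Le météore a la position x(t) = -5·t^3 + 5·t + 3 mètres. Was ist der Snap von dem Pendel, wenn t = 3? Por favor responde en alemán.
Wir müssen unsere Gleichung für die Position x(t) = -t^6 - 3·t^5 + 2·t^4 + 4·t^3 + 2·t^2 - 2·t - 3 4-mal ableiten. Mit d/dt von x(t) finden wir v(t) = -6·t^5 - 15·t^4 + 8·t^3 + 12·t^2 + 4·t - 2. Mit d/dt von v(t) finden wir a(t) = -30·t^4 - 60·t^3 + 24·t^2 + 24·t + 4. Durch Ableiten von der Beschleunigung erhalten wir den Ruck: j(t) = -120·t^3 - 180·t^2 + 48·t + 24. Durch Ableiten von dem Ruck erhalten wir den Snap: s(t) = -360·t^2 - 360·t + 48. Mit s(t) = -360·t^2 - 360·t + 48 und Einsetzen von t = 3, finden wir s = -4272.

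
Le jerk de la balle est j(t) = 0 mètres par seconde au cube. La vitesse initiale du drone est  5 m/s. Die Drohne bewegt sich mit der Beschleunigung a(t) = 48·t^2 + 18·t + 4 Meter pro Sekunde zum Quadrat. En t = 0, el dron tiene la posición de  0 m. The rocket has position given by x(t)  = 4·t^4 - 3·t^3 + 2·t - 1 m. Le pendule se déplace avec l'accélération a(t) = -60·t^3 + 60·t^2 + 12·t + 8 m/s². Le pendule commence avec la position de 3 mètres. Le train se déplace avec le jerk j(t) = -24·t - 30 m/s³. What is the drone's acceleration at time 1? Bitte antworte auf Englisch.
Using a(t) = 48·t^2 + 18·t + 4 and substituting t = 1, we find a = 70.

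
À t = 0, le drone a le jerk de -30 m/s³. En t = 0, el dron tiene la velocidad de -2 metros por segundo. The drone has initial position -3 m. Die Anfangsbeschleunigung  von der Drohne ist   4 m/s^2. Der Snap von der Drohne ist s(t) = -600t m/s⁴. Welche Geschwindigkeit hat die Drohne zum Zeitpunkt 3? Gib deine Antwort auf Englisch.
To solve this, we need to take 3 integrals of our snap equation s(t) = -600·t. Finding the antiderivative of s(t) and using j(0) = -30: j(t) = -300·t^2 - 30. Taking ∫j(t)dt and applying a(0) = 4, we find a(t) = -100·t^3 - 30·t + 4. Finding the antiderivative of a(t) and using v(0) = -2: v(t) = -25·t^4 - 15·t^2 + 4·t - 2. From the given velocity equation v(t) = -25·t^4 - 15·t^2 + 4·t - 2, we substitute t = 3 to get v = -2150.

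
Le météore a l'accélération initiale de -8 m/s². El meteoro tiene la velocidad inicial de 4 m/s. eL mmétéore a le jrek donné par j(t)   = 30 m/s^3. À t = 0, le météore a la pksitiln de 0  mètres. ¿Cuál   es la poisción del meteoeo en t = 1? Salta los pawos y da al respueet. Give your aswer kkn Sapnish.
La posición en t = 1 es x = 5.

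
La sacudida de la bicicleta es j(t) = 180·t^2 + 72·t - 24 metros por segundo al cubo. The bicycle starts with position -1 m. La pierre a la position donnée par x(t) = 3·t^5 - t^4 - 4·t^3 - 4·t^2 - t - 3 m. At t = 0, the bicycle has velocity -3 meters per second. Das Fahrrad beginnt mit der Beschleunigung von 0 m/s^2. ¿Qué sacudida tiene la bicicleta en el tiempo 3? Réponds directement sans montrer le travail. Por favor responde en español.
La sacudida en t = 3 es j = 1812.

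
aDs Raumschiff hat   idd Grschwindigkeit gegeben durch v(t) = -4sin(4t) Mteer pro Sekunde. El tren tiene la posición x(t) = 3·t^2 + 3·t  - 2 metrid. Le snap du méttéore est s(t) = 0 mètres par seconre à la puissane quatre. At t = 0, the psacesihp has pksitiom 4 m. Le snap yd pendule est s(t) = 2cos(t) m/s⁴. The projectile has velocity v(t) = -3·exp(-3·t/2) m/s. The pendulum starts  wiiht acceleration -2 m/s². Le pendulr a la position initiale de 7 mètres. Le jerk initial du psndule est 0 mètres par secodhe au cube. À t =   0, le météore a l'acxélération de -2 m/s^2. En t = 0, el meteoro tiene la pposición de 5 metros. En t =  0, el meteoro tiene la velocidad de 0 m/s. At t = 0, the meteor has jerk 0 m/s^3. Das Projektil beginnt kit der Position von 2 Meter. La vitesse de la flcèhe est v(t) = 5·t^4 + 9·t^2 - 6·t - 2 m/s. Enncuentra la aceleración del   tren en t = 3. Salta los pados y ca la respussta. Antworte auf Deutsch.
a(3) = 6.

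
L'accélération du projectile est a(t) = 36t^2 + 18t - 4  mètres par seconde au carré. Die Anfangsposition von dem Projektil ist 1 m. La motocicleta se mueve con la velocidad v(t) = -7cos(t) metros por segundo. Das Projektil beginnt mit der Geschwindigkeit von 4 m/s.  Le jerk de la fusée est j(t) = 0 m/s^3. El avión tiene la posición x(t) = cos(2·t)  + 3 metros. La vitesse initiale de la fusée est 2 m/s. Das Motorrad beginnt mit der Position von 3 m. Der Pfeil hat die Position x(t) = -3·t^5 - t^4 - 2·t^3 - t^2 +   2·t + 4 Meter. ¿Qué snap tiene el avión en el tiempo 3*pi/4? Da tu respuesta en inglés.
Starting from position x(t) = cos(2·t) + 3, we take 4 derivatives. Taking d/dt of x(t), we find v(t) = -2·sin(2·t). Differentiating velocity, we get acceleration: a(t) = -4·cos(2·t). Differentiating acceleration, we get jerk: j(t) = 8·sin(2·t). Taking d/dt of j(t), we find s(t) = 16·cos(2·t). Using s(t) = 16·cos(2·t) and substituting t = 3*pi/4, we find s = 0.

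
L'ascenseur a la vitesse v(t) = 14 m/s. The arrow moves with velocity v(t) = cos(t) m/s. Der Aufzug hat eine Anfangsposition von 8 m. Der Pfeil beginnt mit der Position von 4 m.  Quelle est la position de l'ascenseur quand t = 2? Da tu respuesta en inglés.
We need to integrate our velocity equation v(t) = 14 1 time. The integral of velocity, with x(0) = 8, gives position: x(t) = 14·t + 8. We have position x(t) = 14·t + 8. Substituting t = 2: x(2) = 36.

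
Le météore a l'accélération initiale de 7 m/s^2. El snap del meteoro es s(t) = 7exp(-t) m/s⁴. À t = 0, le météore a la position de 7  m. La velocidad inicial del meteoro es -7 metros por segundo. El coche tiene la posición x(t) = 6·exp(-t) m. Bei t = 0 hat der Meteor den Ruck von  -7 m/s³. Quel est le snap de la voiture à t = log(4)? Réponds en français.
Nous devons dériver notre équation de la position x(t) = 6·exp(-t) 4 fois. La dérivée de la position donne la vitesse: v(t) = -6·exp(-t). La dérivée de la vitesse donne l'accélération: a(t) = 6·exp(-t). En prenant d/dt de a(t), nous trouvons j(t) = -6·exp(-t). En dérivant le jerk, nous obtenons le snap: s(t) = 6·exp(-t). En utilisant s(t) = 6·exp(-t) et en substituant t = log(4), nous trouvons s = 3/2.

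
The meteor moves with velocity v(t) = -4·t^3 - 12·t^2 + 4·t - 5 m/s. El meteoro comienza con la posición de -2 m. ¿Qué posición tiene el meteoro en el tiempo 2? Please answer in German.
Ausgehend von der Geschwindigkeit v(t) = -4·t^3 - 12·t^2 + 4·t - 5, nehmen wir 1 Stammfunktion. Das Integral von der Geschwindigkeit, mit x(0) = -2, ergibt die Position: x(t) = -t^4 - 4·t^3 + 2·t^2 - 5·t - 2. Wir haben die Position x(t) = -t^4 - 4·t^3 + 2·t^2 - 5·t - 2. Durch Einsetzen von t = 2: x(2) = -52.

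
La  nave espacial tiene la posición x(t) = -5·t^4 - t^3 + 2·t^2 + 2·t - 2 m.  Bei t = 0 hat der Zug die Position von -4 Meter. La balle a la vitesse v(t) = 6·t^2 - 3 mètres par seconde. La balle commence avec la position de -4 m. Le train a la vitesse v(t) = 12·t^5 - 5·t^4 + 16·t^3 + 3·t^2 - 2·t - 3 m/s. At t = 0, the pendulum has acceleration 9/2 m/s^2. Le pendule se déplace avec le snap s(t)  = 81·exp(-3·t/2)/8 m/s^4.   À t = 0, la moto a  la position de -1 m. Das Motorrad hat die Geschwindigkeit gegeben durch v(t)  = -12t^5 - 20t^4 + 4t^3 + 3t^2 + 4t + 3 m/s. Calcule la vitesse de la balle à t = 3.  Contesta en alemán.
Mit v(t) = 6·t^2 - 3 und Einsetzen von t = 3, finden wir v = 51.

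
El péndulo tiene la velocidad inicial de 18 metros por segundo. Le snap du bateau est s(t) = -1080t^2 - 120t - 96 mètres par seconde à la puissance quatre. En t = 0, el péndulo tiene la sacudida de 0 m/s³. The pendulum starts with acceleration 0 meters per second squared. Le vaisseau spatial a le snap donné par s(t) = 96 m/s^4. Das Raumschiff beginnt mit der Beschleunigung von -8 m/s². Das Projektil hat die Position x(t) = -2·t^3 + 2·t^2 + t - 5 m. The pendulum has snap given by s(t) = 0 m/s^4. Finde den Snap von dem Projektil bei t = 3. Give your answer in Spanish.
Para resolver esto, necesitamos tomar 4 derivadas de nuestra ecuación de la posición x(t) = -2·t^3 + 2·t^2 + t - 5. La derivada de la posición da la velocidad: v(t) = -6·t^2 + 4·t + 1. La derivada de la velocidad da la aceleración: a(t) = 4 - 12·t. La derivada de la aceleración da la sacudida: j(t) = -12. La derivada de la sacudida da el snap: s(t) = 0. Usando s(t) = 0 y sustituyendo t = 3, encontramos s = 0.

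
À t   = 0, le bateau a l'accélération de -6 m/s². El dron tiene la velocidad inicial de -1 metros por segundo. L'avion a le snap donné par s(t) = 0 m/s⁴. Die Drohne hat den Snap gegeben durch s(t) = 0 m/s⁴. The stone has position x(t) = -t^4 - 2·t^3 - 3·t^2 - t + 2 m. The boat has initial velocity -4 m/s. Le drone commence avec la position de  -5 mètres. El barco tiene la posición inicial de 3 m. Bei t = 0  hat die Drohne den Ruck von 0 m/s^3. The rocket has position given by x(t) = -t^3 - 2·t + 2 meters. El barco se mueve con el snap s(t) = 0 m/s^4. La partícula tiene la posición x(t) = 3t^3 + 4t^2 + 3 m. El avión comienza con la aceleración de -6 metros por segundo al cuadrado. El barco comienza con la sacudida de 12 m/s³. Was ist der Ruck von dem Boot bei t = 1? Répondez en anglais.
We need to integrate our snap equation s(t) = 0 1 time. Finding the antiderivative of s(t) and using j(0) = 12: j(t) = 12. We have jerk j(t) = 12. Substituting t = 1: j(1) = 12.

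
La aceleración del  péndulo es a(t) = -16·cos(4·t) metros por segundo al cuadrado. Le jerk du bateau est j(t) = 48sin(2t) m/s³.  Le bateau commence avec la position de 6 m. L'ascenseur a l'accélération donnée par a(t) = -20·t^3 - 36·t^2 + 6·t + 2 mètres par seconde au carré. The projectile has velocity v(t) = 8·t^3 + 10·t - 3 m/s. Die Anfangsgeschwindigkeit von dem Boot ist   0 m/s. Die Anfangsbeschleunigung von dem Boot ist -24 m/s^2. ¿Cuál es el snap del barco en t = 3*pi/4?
Debemos derivar nuestra ecuación de la sacudida j(t) = 48·sin(2·t) 1 vez. Derivando la sacudida, obtenemos el snap: s(t) = 96·cos(2·t). De la ecuación del snap s(t) = 96·cos(2·t), sustituimos t = 3*pi/4 para obtener s = 0.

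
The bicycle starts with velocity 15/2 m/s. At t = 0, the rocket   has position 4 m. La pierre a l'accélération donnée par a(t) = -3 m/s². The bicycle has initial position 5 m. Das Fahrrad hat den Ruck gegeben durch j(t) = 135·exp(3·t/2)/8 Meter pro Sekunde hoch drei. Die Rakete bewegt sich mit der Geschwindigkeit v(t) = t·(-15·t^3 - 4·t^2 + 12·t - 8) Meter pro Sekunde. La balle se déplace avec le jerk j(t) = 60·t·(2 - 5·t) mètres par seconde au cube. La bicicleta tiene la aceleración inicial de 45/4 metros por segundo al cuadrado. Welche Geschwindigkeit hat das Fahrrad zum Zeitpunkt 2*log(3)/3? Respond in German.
Ausgehend von dem Ruck j(t) = 135·exp(3·t/2)/8, nehmen wir 2 Stammfunktionen. Die Stammfunktion von dem Ruck ist die Beschleunigung. Mit a(0) = 45/4 erhalten wir a(t) = 45·exp(3·t/2)/4. Die Stammfunktion von der Beschleunigung, mit v(0) = 15/2, ergibt die Geschwindigkeit: v(t) = 15·exp(3·t/2)/2. Mit v(t) = 15·exp(3·t/2)/2 und Einsetzen von t = 2*log(3)/3, finden wir v = 45/2.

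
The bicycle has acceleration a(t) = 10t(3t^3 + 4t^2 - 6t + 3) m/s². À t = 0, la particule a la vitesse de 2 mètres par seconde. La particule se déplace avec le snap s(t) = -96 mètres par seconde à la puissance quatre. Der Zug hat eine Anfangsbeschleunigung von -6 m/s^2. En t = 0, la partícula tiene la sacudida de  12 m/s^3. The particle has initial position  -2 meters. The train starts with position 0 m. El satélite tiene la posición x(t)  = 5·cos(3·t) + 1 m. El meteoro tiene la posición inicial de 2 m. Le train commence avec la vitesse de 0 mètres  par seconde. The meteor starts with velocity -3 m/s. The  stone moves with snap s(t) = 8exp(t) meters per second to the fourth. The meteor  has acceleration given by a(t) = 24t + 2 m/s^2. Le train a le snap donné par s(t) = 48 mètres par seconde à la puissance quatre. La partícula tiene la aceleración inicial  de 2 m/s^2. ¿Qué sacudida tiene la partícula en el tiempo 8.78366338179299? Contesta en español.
Para resolver esto, necesitamos tomar 1 integral de nuestra ecuación del snap s(t) = -96. La antiderivada del snap, con j(0) = 12, da la sacudida: j(t) = 12 - 96·t. Usando j(t) = 12 - 96·t y sustituyendo t = 8.78366338179299, encontramos j = -831.231684652127.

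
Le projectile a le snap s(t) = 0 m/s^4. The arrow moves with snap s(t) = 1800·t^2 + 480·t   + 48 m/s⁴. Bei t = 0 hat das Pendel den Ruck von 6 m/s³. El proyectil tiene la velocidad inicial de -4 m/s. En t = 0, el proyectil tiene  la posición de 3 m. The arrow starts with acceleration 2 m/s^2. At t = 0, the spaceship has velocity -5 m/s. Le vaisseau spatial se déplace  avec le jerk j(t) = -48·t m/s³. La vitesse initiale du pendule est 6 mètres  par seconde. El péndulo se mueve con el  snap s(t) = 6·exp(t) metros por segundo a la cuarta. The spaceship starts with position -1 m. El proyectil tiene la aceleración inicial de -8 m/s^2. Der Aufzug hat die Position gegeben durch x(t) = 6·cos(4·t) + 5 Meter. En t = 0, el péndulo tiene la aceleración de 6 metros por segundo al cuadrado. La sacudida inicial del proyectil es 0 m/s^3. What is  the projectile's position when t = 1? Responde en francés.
En partant du snap s(t) = 0, nous prenons 4 intégrales. En intégrant le snap et en utilisant la condition initiale j(0) = 0, nous obtenons j(t) = 0. En intégrant le jerk et en utilisant la condition initiale a(0) = -8, nous obtenons a(t) = -8. En intégrant l'accélération et en utilisant la condition initiale v(0) = -4, nous obtenons v(t) = -8·t - 4. L'intégrale de la vitesse est la position. En utilisant x(0) = 3, nous obtenons x(t) = -4·t^2 - 4·t + 3. Nous avons la position x(t) = -4·t^2 - 4·t + 3. En substituant t = 1: x(1) = -5.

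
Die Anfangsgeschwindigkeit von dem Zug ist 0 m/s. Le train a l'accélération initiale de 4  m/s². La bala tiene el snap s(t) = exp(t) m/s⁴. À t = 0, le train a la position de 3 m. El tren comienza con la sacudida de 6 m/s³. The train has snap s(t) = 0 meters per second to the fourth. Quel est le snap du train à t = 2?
De l'équation du snap s(t) = 0, nous substituons t = 2 pour obtenir s = 0.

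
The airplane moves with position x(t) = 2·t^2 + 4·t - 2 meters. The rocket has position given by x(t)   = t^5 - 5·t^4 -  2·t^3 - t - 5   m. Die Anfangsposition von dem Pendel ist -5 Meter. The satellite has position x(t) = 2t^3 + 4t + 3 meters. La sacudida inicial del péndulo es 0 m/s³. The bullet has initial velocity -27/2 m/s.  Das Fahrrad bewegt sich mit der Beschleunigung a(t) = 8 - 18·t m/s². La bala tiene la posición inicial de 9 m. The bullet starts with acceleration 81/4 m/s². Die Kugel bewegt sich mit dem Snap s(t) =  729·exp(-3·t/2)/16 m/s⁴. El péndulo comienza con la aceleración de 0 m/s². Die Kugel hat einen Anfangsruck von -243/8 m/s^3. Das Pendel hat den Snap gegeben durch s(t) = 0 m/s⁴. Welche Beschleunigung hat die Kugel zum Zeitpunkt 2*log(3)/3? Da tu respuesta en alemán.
Wir müssen das Integral unserer Gleichung für den Snap s(t) = 729·exp(-3·t/2)/16 2-mal finden. Durch Integration von dem Snap und Verwendung der Anfangsbedingung j(0) = -243/8, erhalten wir j(t) = -243·exp(-3·t/2)/8. Mit ∫j(t)dt und Anwendung von a(0) = 81/4, finden wir a(t) = 81·exp(-3·t/2)/4. Aus der Gleichung für die Beschleunigung a(t) = 81·exp(-3·t/2)/4, setzen wir t = 2*log(3)/3 ein und erhalten a = 27/4.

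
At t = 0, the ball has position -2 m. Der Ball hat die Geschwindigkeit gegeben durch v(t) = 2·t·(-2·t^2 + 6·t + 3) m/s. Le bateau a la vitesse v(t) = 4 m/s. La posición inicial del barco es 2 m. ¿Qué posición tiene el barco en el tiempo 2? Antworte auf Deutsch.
Wir müssen unsere Gleichung für die Geschwindigkeit v(t) = 4 1-mal integrieren. Die Stammfunktion von der Geschwindigkeit, mit x(0) = 2, ergibt die Position: x(t) = 4·t + 2. Mit x(t) = 4·t + 2 und Einsetzen von t = 2, finden wir x = 10.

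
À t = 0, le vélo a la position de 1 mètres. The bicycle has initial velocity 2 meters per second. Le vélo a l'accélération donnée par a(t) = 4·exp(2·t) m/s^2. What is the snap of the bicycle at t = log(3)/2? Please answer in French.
Pour résoudre ceci, nous devons prendre 2 dérivées de notre équation de l'accélération a(t) = 4·exp(2·t). En prenant d/dt de a(t), nous trouvons j(t) = 8·exp(2·t). En prenant d/dt de j(t), nous trouvons s(t) = 16·exp(2·t). De l'équation du snap s(t) = 16·exp(2·t), nous substituons t = log(3)/2 pour obtenir s = 48.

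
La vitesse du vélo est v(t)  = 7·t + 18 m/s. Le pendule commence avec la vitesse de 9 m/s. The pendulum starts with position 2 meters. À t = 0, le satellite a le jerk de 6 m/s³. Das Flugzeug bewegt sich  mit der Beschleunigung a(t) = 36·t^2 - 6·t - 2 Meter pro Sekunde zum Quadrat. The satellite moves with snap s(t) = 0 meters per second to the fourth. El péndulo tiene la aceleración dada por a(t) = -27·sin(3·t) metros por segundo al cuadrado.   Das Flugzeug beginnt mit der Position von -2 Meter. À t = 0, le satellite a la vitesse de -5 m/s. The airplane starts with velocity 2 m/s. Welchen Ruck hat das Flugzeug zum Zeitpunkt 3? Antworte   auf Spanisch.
Para resolver esto, necesitamos tomar 1 derivada de nuestra ecuación de la aceleración a(t) = 36·t^2 - 6·t - 2. La derivada de la aceleración da la sacudida: j(t) = 72·t - 6. De la ecuación de la sacudida j(t) = 72·t - 6, sustituimos t = 3 para obtener j = 210.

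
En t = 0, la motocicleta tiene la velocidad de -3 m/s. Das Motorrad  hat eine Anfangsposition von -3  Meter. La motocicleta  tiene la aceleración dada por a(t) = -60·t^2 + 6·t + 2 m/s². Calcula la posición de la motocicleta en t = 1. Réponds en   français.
Pour résoudre ceci, nous devons prendre 2 primitives de notre équation de l'accélération a(t) = -60·t^2 + 6·t + 2. La primitive de l'accélération est la vitesse. En utilisant v(0) = -3, nous obtenons v(t) = -20·t^3 + 3·t^2 + 2·t - 3. En prenant ∫v(t)dt et en appliquant x(0) = -3, nous trouvons x(t) = -5·t^4 + t^3 + t^2 - 3·t - 3. Nous avons la position x(t) = -5·t^4 + t^3 + t^2 - 3·t - 3. En substituant t = 1: x(1) = -9.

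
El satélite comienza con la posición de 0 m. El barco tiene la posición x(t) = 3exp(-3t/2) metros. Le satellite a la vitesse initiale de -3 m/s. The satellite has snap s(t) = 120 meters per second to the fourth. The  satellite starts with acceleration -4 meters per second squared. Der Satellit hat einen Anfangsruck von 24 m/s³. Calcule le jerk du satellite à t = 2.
Nous devons intégrer notre équation du snap s(t) = 120 1 fois. La primitive du snap, avec j(0) = 24, donne le jerk: j(t) = 120·t + 24. En utilisant j(t) = 120·t + 24 et en substituant t = 2, nous trouvons j = 264.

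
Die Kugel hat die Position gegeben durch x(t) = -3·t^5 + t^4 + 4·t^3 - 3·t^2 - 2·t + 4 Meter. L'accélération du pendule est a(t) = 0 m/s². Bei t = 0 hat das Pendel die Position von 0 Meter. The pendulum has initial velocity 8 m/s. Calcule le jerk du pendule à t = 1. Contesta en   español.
Para resolver esto, necesitamos tomar 1 derivada de nuestra ecuación de la aceleración a(t) = 0. Tomando d/dt de a(t), encontramos j(t) = 0. Tenemos la sacudida j(t) = 0. Sustituyendo t = 1: j(1) = 0.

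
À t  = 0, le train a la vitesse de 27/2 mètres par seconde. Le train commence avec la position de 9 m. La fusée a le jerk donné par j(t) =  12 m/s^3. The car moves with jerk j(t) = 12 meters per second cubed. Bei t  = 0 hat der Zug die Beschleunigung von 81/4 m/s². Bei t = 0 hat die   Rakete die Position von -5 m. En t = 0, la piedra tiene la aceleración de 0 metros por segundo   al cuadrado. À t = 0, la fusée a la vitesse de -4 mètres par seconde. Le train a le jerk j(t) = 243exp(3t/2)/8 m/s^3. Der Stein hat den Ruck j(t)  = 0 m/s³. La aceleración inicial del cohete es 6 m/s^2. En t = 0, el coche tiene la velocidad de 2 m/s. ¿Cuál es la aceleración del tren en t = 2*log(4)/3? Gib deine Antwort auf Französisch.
Nous devons trouver la primitive de notre équation du jerk j(t) = 243·exp(3·t/2)/8 1 fois. En intégrant le jerk et en utilisant la condition initiale a(0) = 81/4, nous obtenons a(t) = 81·exp(3·t/2)/4. En utilisant a(t) = 81·exp(3·t/2)/4 et en substituant t = 2*log(4)/3, nous trouvons a = 81.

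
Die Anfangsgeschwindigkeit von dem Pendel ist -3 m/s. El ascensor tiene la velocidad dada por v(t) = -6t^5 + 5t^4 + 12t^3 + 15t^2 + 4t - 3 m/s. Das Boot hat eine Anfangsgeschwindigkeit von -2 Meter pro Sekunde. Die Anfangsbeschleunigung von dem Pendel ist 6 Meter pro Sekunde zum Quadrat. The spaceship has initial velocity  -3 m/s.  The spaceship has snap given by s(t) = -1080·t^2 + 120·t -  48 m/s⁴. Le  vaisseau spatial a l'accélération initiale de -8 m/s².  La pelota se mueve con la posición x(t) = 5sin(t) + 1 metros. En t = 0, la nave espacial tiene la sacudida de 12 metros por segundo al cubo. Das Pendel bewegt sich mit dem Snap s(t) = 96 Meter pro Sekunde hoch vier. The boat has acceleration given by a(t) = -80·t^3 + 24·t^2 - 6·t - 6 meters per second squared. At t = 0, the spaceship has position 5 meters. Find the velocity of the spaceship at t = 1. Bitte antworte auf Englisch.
We must find the antiderivative of our snap equation s(t) = -1080·t^2 + 120·t - 48 3 times. Integrating snap and using the initial condition j(0) = 12, we get j(t) = -360·t^3 + 60·t^2 - 48·t + 12. Finding the integral of j(t) and using a(0) = -8: a(t) = -90·t^4 + 20·t^3 - 24·t^2 + 12·t - 8. The integral of acceleration is velocity. Using v(0) = -3, we get v(t) = -18·t^5 + 5·t^4 - 8·t^3 + 6·t^2 - 8·t - 3. Using v(t) = -18·t^5 + 5·t^4 - 8·t^3 + 6·t^2 - 8·t - 3 and substituting t = 1, we find v = -26.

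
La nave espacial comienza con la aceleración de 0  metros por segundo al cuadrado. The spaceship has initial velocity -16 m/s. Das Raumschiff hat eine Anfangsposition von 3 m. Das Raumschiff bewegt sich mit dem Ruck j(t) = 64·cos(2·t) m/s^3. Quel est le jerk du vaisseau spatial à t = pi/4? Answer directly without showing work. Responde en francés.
j(pi/4) = 0.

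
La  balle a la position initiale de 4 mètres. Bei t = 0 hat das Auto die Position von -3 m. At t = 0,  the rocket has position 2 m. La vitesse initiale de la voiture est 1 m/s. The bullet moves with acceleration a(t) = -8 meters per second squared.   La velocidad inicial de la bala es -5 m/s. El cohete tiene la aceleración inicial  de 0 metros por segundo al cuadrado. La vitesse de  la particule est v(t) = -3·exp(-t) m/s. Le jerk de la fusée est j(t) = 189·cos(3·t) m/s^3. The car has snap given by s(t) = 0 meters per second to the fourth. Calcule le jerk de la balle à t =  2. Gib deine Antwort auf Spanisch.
Partiendo de la aceleración a(t) = -8, tomamos 1 derivada. Derivando la aceleración, obtenemos la sacudida: j(t) = 0. Tenemos la sacudida j(t) = 0. Sustituyendo t = 2: j(2) = 0.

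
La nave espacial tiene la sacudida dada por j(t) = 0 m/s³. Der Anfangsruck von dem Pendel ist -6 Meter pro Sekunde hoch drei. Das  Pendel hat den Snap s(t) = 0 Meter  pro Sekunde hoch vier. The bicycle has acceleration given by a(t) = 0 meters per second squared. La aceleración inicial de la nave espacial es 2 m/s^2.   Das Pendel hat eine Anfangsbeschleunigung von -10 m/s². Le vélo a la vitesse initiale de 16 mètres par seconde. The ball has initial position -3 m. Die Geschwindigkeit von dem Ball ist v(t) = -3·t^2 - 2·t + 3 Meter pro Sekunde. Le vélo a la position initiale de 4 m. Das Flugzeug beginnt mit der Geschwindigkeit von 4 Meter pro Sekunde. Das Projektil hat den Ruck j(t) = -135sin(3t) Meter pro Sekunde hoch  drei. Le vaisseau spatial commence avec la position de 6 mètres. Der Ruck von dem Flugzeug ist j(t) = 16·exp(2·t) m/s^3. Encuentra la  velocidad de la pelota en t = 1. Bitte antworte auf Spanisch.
De la ecuación de la velocidad v(t) = -3·t^2 - 2·t + 3, sustituimos t = 1 para obtener v = -2.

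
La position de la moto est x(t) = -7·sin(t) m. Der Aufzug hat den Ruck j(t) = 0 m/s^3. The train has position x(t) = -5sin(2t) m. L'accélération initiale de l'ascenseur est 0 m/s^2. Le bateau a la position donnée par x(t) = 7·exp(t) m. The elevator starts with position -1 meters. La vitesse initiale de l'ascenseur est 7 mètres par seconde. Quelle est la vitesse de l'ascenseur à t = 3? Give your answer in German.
Wir müssen das Integral unserer Gleichung für den Ruck j(t) = 0 2-mal finden. Durch Integration von dem Ruck und Verwendung der Anfangsbedingung a(0) = 0, erhalten wir a(t) = 0. Mit ∫a(t)dt und Anwendung von v(0) = 7, finden wir v(t) = 7. Aus der Gleichung für die Geschwindigkeit v(t) = 7, setzen wir t = 3 ein und erhalten v = 7.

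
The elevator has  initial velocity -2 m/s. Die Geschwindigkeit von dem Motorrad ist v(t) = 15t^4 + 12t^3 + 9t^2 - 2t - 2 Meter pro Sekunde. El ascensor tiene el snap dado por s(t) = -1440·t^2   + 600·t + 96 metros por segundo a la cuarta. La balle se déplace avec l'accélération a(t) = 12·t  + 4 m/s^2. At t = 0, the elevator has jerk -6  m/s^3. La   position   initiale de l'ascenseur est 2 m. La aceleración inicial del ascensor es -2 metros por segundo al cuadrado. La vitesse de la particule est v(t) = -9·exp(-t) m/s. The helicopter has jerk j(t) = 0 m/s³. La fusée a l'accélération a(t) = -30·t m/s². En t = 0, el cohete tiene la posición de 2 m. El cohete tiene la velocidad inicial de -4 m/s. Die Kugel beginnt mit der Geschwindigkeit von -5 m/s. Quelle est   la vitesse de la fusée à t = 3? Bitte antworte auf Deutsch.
Wir müssen die Stammfunktion unserer Gleichung für die Beschleunigung a(t) = -30·t 1-mal finden. Das Integral von der Beschleunigung, mit v(0) = -4, ergibt die Geschwindigkeit: v(t) = -15·t^2 - 4. Wir haben die Geschwindigkeit v(t) = -15·t^2 - 4. Durch Einsetzen von t = 3: v(3) = -139.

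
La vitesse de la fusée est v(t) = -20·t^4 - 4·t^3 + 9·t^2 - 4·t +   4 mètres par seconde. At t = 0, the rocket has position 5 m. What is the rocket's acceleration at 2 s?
We must differentiate our velocity equation v(t) = -20·t^4 - 4·t^3 + 9·t^2 - 4·t + 4 1 time. The derivative of velocity gives acceleration: a(t) = -80·t^3 - 12·t^2 + 18·t - 4. Using a(t) = -80·t^3 - 12·t^2 + 18·t - 4 and substituting t = 2, we find a = -656.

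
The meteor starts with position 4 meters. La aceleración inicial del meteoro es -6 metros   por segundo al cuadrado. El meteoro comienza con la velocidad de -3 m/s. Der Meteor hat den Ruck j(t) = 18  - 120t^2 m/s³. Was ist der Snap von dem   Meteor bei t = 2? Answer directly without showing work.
s(2) = -480.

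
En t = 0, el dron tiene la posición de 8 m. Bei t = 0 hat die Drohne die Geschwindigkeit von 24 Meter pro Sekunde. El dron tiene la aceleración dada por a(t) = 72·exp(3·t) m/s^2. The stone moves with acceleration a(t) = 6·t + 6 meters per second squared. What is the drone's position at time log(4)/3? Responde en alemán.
Wir müssen die Stammfunktion unserer Gleichung für die Beschleunigung a(t) = 72·exp(3·t) 2-mal finden. Die Stammfunktion von der Beschleunigung ist die Geschwindigkeit. Mit v(0) = 24 erhalten wir v(t) = 24·exp(3·t). Mit ∫v(t)dt und Anwendung von x(0) = 8, finden wir x(t) = 8·exp(3·t). Aus der Gleichung für die Position x(t) = 8·exp(3·t), setzen wir t = log(4)/3 ein und erhalten x = 32.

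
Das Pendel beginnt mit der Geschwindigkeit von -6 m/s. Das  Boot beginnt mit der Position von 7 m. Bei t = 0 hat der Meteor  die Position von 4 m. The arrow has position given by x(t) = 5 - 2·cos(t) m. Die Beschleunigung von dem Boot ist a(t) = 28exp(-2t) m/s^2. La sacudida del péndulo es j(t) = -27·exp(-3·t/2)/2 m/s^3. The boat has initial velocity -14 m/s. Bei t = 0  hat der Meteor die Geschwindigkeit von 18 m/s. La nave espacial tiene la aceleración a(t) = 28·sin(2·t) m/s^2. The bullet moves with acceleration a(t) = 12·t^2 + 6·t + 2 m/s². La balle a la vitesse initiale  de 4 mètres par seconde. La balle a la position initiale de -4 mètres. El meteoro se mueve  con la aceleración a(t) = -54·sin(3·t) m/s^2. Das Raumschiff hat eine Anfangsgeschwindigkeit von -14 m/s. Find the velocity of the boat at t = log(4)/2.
Starting from acceleration a(t) = 28·exp(-2·t), we take 1 antiderivative. The integral of acceleration, with v(0) = -14, gives velocity: v(t) = -14·exp(-2·t). We have velocity v(t) = -14·exp(-2·t). Substituting t = log(4)/2: v(log(4)/2) = -7/2.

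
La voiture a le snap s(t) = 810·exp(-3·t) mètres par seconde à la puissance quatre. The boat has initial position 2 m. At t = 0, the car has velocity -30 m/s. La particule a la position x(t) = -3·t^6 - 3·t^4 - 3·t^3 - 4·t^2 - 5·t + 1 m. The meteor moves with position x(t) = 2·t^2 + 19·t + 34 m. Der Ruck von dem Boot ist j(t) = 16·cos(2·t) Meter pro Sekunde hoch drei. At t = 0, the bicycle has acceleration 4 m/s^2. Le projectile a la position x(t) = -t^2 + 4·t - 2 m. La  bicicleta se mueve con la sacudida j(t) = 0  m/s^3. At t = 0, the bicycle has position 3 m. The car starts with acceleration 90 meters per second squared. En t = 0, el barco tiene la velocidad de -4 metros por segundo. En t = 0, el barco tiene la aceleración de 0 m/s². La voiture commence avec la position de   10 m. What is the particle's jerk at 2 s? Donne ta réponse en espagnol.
Partiendo de la posición x(t) = -3·t^6 - 3·t^4 - 3·t^3 - 4·t^2 - 5·t + 1, tomamos 3 derivadas. La derivada de la posición da la velocidad: v(t) = -18·t^5 - 12·t^3 - 9·t^2 - 8·t - 5. Derivando la velocidad, obtenemos la aceleración: a(t) = -90·t^4 - 36·t^2 - 18·t - 8. Derivando la aceleración, obtenemos la sacudida: j(t) = -360·t^3 - 72·t - 18. Usando j(t) = -360·t^3 - 72·t - 18 y sustituyendo t = 2, encontramos j = -3042.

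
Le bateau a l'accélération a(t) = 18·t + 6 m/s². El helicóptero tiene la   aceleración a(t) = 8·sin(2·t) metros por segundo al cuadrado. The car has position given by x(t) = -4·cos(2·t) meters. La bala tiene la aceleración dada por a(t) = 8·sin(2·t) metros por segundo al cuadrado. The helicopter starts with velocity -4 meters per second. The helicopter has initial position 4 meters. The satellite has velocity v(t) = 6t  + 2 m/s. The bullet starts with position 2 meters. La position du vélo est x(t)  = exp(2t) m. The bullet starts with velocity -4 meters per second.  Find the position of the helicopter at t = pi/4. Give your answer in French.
En partant de l'accélération a(t) = 8·sin(2·t), nous prenons 2 primitives. En intégrant l'accélération et en utilisant la condition initiale v(0) = -4, nous obtenons v(t) = -4·cos(2·t). La primitive de la vitesse est la position. En utilisant x(0) = 4, nous obtenons x(t) = 4 - 2·sin(2·t). Nous avons la position x(t) = 4 - 2·sin(2·t). En substituant t = pi/4: x(pi/4) = 2.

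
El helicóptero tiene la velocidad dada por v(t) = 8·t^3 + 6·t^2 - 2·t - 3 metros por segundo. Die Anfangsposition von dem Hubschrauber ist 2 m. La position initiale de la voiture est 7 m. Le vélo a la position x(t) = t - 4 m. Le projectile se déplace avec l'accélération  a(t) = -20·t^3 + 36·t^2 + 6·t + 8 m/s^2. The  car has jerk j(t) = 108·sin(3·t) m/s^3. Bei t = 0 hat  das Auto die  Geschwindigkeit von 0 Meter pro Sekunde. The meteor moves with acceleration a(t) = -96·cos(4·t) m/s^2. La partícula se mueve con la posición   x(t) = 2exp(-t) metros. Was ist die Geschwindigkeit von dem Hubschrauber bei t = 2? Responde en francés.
En utilisant v(t) = 8·t^3 + 6·t^2 - 2·t - 3 et en substituant t = 2, nous trouvons v = 81.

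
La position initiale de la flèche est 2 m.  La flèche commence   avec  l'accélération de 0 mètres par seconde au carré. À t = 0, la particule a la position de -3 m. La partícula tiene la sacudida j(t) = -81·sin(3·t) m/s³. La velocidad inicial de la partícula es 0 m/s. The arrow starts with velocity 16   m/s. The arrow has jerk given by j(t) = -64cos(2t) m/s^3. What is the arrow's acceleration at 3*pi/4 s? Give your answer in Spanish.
Para resolver esto, necesitamos tomar 1 integral de nuestra ecuación de la sacudida j(t) = -64·cos(2·t). Integrando la sacudida y usando la condición inicial a(0) = 0, obtenemos a(t) = -32·sin(2·t). De la ecuación de la aceleración a(t) = -32·sin(2·t), sustituimos t = 3*pi/4 para obtener a = 32.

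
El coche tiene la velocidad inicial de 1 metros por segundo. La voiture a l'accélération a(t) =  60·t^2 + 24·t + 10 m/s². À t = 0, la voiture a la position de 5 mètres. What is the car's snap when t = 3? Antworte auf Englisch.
Starting from acceleration a(t) = 60·t^2 + 24·t + 10, we take 2 derivatives. Differentiating acceleration, we get jerk: j(t) = 120·t + 24. Differentiating jerk, we get snap: s(t) = 120. We have snap s(t) = 120. Substituting t = 3: s(3) = 120.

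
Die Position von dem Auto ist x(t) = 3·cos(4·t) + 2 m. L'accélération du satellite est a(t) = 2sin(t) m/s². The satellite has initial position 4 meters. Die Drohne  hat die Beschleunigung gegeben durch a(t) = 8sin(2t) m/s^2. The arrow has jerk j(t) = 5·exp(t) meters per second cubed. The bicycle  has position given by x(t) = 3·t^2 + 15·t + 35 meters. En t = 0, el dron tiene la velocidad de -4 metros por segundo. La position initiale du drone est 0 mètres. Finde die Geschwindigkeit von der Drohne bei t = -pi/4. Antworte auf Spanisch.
Necesitamos integrar nuestra ecuación de la aceleración a(t) = 8·sin(2·t) 1 vez. Integrando la aceleración y usando la condición inicial v(0) = -4, obtenemos v(t) = -4·cos(2·t). De la ecuación de la velocidad v(t) = -4·cos(2·t), sustituimos t = -pi/4 para obtener v = 0.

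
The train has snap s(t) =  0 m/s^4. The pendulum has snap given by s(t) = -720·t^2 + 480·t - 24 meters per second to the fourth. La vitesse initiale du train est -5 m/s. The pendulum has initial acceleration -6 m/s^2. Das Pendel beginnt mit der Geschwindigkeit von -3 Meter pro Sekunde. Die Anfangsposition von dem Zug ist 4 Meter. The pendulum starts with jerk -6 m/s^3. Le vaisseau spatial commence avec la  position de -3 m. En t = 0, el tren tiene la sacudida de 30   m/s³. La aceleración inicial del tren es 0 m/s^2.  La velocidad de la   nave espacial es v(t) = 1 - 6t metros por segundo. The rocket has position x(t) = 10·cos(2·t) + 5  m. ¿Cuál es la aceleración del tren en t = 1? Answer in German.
Um dies zu lösen, müssen wir 2 Integrale unserer Gleichung für den Snap s(t) = 0 finden. Die Stammfunktion von dem Snap ist der Ruck. Mit j(0) = 30 erhalten wir j(t) = 30. Mit ∫j(t)dt und Anwendung von a(0) = 0, finden wir a(t) = 30·t. Mit a(t) = 30·t und Einsetzen von t = 1, finden wir a = 30.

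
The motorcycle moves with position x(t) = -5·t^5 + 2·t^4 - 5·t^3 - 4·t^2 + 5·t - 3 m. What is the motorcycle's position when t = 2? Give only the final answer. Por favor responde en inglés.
The answer is -177.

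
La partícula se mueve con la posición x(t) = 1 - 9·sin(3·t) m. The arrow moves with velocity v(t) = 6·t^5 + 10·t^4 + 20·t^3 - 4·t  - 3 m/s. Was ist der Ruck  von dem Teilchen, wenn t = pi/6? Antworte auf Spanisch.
Para resolver esto, necesitamos tomar 3 derivadas de nuestra ecuación de la posición x(t) = 1 - 9·sin(3·t). La derivada de la posición da la velocidad: v(t) = -27·cos(3·t). Derivando la velocidad, obtenemos la aceleración: a(t) = 81·sin(3·t). Tomando d/dt de a(t), encontramos j(t) = 243·cos(3·t). De la ecuación de la sacudida j(t) = 243·cos(3·t), sustituimos t = pi/6 para obtener j = 0.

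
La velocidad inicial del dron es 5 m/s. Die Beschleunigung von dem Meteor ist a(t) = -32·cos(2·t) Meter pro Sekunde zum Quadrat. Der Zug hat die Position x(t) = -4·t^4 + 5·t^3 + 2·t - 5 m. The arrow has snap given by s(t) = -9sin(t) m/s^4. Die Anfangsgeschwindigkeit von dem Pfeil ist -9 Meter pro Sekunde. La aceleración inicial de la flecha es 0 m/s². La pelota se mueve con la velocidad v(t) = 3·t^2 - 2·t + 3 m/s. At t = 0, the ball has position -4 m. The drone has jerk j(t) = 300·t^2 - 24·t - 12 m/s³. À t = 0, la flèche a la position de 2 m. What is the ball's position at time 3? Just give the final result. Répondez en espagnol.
La posición en t = 3 es x = 23.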